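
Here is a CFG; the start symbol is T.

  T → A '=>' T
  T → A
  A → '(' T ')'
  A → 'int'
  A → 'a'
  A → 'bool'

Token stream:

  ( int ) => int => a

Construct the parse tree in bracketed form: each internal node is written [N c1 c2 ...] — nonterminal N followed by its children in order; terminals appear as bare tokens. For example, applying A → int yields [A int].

[T [A ( [T [A int]] )] => [T [A int] => [T [A a]]]]

T
A => T
( T ) => T
( A ) => T
( int ) => T
( int ) => A => T
( int ) => int => T
( int ) => int => A
( int ) => int => a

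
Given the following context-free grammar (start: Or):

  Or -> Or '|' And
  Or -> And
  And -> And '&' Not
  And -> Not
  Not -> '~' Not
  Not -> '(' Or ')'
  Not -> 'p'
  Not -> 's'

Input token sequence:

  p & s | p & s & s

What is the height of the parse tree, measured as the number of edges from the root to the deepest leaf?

[Or [Or [And [And [Not p]] & [Not s]]] | [And [And [And [Not p]] & [Not s]] & [Not s]]]

5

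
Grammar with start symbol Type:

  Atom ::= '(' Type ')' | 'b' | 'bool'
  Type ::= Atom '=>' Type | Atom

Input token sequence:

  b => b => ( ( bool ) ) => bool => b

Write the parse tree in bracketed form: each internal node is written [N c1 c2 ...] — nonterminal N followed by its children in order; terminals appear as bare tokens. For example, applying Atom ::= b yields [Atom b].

Type
Atom => Type
b => Type
b => Atom => Type
b => b => Type
b => b => Atom => Type
b => b => ( Type ) => Type
b => b => ( Atom ) => Type
b => b => ( ( Type ) ) => Type
b => b => ( ( Atom ) ) => Type
b => b => ( ( bool ) ) => Type
b => b => ( ( bool ) ) => Atom => Type
b => b => ( ( bool ) ) => bool => Type
b => b => ( ( bool ) ) => bool => Atom
b => b => ( ( bool ) ) => bool => b

[Type [Atom b] => [Type [Atom b] => [Type [Atom ( [Type [Atom ( [Type [Atom bool]] )]] )] => [Type [Atom bool] => [Type [Atom b]]]]]]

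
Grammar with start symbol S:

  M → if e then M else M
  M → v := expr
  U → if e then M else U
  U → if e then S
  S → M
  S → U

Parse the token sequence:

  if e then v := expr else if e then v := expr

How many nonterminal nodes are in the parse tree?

[S [U if e then [M v := expr] else [U if e then [S [M v := expr]]]]]

6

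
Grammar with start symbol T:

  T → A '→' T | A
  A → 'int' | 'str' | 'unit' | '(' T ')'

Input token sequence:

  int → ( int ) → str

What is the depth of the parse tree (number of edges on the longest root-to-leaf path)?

5

[T [A int] → [T [A ( [T [A int]] )] → [T [A str]]]]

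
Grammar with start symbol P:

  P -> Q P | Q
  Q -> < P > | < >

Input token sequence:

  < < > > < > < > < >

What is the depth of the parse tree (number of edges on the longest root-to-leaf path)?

[P [Q < [P [Q < >]] >] [P [Q < >] [P [Q < >] [P [Q < >]]]]]

5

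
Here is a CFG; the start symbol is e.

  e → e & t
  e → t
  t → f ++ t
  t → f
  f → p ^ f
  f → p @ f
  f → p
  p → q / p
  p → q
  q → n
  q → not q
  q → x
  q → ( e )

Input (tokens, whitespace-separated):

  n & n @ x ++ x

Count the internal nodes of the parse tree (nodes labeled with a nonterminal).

[e [e [t [f [p [q n]]]]] & [t [f [p [q n]] @ [f [p [q x]]]] ++ [t [f [p [q x]]]]]]

17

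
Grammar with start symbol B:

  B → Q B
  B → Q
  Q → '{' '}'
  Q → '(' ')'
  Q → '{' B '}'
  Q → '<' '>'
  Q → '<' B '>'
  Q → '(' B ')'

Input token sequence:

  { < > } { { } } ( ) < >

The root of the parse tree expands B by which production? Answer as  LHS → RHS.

B → Q B

[B [Q { [B [Q < >]] }] [B [Q { [B [Q { }]] }] [B [Q ( )] [B [Q < >]]]]]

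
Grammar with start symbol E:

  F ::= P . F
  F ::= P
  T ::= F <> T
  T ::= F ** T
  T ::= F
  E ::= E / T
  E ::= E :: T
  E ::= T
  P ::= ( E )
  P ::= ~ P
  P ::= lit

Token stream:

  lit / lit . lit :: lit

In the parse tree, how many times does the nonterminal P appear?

[E [E [E [T [F [P lit]]]] / [T [F [P lit] . [F [P lit]]]]] :: [T [F [P lit]]]]

4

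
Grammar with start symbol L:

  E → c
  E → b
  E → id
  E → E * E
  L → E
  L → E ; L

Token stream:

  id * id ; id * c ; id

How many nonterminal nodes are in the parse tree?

10

[L [E [E id] * [E id]] ; [L [E [E id] * [E c]] ; [L [E id]]]]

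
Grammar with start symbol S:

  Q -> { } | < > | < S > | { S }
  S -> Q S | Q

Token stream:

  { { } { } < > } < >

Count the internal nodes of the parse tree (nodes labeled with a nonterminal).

10

[S [Q { [S [Q { }] [S [Q { }] [S [Q < >]]]] }] [S [Q < >]]]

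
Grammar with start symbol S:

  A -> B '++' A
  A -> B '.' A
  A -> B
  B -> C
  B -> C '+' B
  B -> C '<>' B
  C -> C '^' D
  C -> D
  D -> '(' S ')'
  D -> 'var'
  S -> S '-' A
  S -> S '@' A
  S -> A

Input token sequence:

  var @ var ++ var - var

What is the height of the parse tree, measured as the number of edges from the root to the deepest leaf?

[S [S [S [A [B [C [D var]]]]] @ [A [B [C [D var]]] ++ [A [B [C [D var]]]]]] - [A [B [C [D var]]]]]

7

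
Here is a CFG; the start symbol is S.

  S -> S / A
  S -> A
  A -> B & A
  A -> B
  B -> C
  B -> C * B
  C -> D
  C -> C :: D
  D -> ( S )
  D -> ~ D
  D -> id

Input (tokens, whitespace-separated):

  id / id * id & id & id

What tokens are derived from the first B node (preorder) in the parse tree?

id

[S [S [A [B [C [D id]]]]] / [A [B [C [D id]] * [B [C [D id]]]] & [A [B [C [D id]]] & [A [B [C [D id]]]]]]]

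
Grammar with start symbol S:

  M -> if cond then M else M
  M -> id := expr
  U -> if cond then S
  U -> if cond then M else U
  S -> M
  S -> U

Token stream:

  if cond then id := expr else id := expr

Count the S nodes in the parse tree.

1

[S [M if cond then [M id := expr] else [M id := expr]]]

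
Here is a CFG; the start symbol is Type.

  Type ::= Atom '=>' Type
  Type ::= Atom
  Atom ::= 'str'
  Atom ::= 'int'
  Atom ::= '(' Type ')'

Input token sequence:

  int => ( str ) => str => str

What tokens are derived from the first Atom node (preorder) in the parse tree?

[Type [Atom int] => [Type [Atom ( [Type [Atom str]] )] => [Type [Atom str] => [Type [Atom str]]]]]

int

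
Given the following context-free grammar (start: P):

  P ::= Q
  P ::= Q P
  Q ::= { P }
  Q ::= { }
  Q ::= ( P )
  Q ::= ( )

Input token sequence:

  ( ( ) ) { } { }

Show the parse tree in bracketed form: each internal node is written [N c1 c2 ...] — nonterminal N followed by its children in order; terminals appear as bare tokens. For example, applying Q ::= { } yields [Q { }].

[P [Q ( [P [Q ( )]] )] [P [Q { }] [P [Q { }]]]]

P
Q P
( P ) P
( Q ) P
( ( ) ) P
( ( ) ) Q P
( ( ) ) { } P
( ( ) ) { } Q
( ( ) ) { } { }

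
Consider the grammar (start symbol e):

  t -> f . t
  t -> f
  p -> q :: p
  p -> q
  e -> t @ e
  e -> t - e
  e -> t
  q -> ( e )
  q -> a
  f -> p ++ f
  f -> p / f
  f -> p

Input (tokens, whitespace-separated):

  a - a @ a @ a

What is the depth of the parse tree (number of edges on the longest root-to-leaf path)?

8

[e [t [f [p [q a]]]] - [e [t [f [p [q a]]]] @ [e [t [f [p [q a]]]] @ [e [t [f [p [q a]]]]]]]]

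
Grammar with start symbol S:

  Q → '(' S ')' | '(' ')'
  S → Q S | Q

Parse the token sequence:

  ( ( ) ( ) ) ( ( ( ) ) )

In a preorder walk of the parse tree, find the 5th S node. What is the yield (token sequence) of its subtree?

[S [Q ( [S [Q ( )] [S [Q ( )]]] )] [S [Q ( [S [Q ( [S [Q ( )]] )]] )]]]

( ( ) )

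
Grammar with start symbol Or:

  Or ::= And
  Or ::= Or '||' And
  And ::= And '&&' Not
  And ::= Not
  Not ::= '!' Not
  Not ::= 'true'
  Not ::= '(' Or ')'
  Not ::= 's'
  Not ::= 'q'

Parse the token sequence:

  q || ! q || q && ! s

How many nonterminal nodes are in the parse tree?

[Or [Or [Or [And [Not q]]] || [And [Not ! [Not q]]]] || [And [And [Not q]] && [Not ! [Not s]]]]

13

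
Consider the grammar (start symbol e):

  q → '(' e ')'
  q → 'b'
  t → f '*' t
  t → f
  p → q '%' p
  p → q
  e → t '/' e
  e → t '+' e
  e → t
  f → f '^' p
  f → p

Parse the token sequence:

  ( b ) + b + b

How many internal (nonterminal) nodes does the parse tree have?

[e [t [f [p [q ( [e [t [f [p [q b]]]]] )]]]] + [e [t [f [p [q b]]]] + [e [t [f [p [q b]]]]]]]

20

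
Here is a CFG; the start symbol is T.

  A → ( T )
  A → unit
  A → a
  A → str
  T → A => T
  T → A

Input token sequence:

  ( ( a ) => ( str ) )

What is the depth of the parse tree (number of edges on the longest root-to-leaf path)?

[T [A ( [T [A ( [T [A a]] )] => [T [A ( [T [A str]] )]]] )]]

7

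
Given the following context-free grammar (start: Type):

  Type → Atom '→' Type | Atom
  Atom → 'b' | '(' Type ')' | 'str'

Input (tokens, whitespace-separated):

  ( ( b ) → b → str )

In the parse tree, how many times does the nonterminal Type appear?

[Type [Atom ( [Type [Atom ( [Type [Atom b]] )] → [Type [Atom b] → [Type [Atom str]]]] )]]

5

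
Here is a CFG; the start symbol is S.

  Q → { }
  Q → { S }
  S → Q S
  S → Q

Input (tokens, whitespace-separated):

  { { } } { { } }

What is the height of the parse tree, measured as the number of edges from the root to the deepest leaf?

5

[S [Q { [S [Q { }]] }] [S [Q { [S [Q { }]] }]]]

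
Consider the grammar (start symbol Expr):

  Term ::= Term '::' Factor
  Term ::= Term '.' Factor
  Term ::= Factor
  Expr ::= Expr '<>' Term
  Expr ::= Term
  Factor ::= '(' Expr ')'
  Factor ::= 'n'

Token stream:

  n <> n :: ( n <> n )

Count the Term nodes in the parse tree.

[Expr [Expr [Term [Factor n]]] <> [Term [Term [Factor n]] :: [Factor ( [Expr [Expr [Term [Factor n]]] <> [Term [Factor n]]] )]]]

5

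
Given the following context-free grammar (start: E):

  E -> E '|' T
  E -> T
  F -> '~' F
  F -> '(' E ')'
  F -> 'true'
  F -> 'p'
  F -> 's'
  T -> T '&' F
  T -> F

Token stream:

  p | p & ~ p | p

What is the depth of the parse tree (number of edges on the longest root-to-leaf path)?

5

[E [E [E [T [F p]]] | [T [T [F p]] & [F ~ [F p]]]] | [T [F p]]]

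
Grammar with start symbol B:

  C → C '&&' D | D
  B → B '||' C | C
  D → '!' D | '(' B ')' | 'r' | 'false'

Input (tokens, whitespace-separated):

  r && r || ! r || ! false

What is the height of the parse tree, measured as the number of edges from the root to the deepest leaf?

[B [B [B [C [C [D r]] && [D r]]] || [C [D ! [D r]]]] || [C [D ! [D false]]]]

6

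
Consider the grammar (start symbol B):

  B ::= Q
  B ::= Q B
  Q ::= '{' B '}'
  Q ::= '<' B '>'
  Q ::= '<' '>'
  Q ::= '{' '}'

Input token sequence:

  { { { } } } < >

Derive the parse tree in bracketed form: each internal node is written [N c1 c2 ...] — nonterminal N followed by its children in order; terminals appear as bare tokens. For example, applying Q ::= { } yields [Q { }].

B
Q B
{ B } B
{ Q } B
{ { B } } B
{ { Q } } B
{ { { } } } B
{ { { } } } Q
{ { { } } } < >

[B [Q { [B [Q { [B [Q { }]] }]] }] [B [Q < >]]]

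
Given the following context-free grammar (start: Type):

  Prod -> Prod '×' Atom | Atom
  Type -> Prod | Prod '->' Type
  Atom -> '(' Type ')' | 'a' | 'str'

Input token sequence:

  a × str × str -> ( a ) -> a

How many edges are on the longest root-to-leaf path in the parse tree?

[Type [Prod [Prod [Prod [Atom a]] × [Atom str]] × [Atom str]] -> [Type [Prod [Atom ( [Type [Prod [Atom a]]] )]] -> [Type [Prod [Atom a]]]]]

7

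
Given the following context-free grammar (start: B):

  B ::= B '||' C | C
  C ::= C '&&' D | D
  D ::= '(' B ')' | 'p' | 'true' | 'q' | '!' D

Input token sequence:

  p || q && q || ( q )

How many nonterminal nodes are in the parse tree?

[B [B [B [C [D p]]] || [C [C [D q]] && [D q]]] || [C [D ( [B [C [D q]]] )]]]

14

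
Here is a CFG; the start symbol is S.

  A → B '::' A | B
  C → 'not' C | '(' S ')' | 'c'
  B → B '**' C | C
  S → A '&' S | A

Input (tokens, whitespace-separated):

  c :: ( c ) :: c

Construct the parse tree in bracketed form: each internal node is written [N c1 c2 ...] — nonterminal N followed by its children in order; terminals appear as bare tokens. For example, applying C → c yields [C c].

[S [A [B [C c]] :: [A [B [C ( [S [A [B [C c]]]] )]] :: [A [B [C c]]]]]]

S
A
B :: A
C :: A
c :: A
c :: B :: A
c :: C :: A
c :: ( S ) :: A
c :: ( A ) :: A
c :: ( B ) :: A
c :: ( C ) :: A
c :: ( c ) :: A
c :: ( c ) :: B
c :: ( c ) :: C
c :: ( c ) :: c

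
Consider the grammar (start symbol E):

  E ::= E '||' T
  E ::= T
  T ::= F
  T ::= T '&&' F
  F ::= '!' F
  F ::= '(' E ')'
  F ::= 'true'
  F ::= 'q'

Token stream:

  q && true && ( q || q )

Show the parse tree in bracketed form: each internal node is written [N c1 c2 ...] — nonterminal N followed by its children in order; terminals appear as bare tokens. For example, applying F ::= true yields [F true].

E
T
T && F
T && F && F
F && F && F
q && F && F
q && true && F
q && true && ( E )
q && true && ( E || T )
q && true && ( T || T )
q && true && ( F || T )
q && true && ( q || T )
q && true && ( q || F )
q && true && ( q || q )

[E [T [T [T [F q]] && [F true]] && [F ( [E [E [T [F q]]] || [T [F q]]] )]]]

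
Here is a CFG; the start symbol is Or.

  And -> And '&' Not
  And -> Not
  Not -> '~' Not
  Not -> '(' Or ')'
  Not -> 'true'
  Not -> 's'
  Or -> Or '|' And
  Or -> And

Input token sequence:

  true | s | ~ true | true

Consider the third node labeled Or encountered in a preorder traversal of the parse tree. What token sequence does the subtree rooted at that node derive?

[Or [Or [Or [Or [And [Not true]]] | [And [Not s]]] | [And [Not ~ [Not true]]]] | [And [Not true]]]

true | s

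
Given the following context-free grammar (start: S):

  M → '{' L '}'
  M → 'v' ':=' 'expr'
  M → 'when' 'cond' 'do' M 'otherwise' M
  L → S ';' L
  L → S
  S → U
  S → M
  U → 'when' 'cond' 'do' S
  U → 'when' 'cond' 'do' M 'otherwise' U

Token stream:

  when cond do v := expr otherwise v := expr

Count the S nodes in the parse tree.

[S [M when cond do [M v := expr] otherwise [M v := expr]]]

1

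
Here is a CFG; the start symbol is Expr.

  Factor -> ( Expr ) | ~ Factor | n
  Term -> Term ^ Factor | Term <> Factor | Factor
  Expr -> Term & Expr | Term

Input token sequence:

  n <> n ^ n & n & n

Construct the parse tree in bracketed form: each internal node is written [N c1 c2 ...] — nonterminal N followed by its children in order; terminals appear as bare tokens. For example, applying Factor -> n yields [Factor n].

Expr
Term & Expr
Term ^ Factor & Expr
Term <> Factor ^ Factor & Expr
Factor <> Factor ^ Factor & Expr
n <> Factor ^ Factor & Expr
n <> n ^ Factor & Expr
n <> n ^ n & Expr
n <> n ^ n & Term & Expr
n <> n ^ n & Factor & Expr
n <> n ^ n & n & Expr
n <> n ^ n & n & Term
n <> n ^ n & n & Factor
n <> n ^ n & n & n

[Expr [Term [Term [Term [Factor n]] <> [Factor n]] ^ [Factor n]] & [Expr [Term [Factor n]] & [Expr [Term [Factor n]]]]]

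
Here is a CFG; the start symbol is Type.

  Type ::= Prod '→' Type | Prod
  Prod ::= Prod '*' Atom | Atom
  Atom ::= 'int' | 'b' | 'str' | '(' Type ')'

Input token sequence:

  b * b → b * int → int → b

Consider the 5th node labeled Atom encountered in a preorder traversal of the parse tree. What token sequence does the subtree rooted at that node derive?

[Type [Prod [Prod [Atom b]] * [Atom b]] → [Type [Prod [Prod [Atom b]] * [Atom int]] → [Type [Prod [Atom int]] → [Type [Prod [Atom b]]]]]]

int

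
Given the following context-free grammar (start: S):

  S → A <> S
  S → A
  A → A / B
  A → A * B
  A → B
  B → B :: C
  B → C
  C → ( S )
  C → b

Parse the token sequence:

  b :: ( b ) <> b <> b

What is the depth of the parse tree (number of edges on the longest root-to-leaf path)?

8

[S [A [B [B [C b]] :: [C ( [S [A [B [C b]]]] )]]] <> [S [A [B [C b]]] <> [S [A [B [C b]]]]]]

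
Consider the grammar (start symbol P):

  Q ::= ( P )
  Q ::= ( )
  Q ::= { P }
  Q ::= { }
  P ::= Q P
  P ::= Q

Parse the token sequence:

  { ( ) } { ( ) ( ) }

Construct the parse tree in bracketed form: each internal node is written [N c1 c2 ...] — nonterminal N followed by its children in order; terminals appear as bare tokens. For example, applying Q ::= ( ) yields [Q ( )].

[P [Q { [P [Q ( )]] }] [P [Q { [P [Q ( )] [P [Q ( )]]] }]]]

P
Q P
{ P } P
{ Q } P
{ ( ) } P
{ ( ) } Q
{ ( ) } { P }
{ ( ) } { Q P }
{ ( ) } { ( ) P }
{ ( ) } { ( ) Q }
{ ( ) } { ( ) ( ) }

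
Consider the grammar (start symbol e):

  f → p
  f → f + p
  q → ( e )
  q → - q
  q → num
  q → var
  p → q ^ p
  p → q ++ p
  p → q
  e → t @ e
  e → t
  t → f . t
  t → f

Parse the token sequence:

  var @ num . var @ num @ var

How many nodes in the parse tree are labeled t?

5

[e [t [f [p [q var]]]] @ [e [t [f [p [q num]]] . [t [f [p [q var]]]]] @ [e [t [f [p [q num]]]] @ [e [t [f [p [q var]]]]]]]]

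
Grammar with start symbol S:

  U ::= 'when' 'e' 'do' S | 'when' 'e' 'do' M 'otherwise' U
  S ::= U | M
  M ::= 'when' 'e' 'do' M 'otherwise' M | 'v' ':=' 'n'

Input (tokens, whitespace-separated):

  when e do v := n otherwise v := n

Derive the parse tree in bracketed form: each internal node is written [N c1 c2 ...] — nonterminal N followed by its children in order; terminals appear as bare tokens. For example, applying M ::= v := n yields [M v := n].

[S [M when e do [M v := n] otherwise [M v := n]]]

S
M
when e do M otherwise M
when e do v := n otherwise M
when e do v := n otherwise v := n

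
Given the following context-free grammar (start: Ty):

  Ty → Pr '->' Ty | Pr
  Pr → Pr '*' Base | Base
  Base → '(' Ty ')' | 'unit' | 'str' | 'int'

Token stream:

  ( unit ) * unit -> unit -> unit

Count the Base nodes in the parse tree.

5

[Ty [Pr [Pr [Base ( [Ty [Pr [Base unit]]] )]] * [Base unit]] -> [Ty [Pr [Base unit]] -> [Ty [Pr [Base unit]]]]]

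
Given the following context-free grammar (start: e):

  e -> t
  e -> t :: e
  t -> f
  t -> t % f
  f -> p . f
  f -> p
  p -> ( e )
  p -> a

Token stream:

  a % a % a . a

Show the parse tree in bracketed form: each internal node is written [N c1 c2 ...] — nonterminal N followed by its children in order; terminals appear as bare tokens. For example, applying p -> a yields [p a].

e
t
t % f
t % f % f
f % f % f
p % f % f
a % f % f
a % p % f
a % a % f
a % a % p . f
a % a % a . f
a % a % a . p
a % a % a . a

[e [t [t [t [f [p a]]] % [f [p a]]] % [f [p a] . [f [p a]]]]]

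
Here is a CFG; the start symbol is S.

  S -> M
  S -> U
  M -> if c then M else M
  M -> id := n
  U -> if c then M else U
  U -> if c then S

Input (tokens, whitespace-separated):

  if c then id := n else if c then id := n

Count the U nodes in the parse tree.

2

[S [U if c then [M id := n] else [U if c then [S [M id := n]]]]]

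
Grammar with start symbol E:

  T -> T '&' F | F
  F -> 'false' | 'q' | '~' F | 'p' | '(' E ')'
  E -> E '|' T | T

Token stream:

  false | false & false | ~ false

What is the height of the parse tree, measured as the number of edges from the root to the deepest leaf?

[E [E [E [T [F false]]] | [T [T [F false]] & [F false]]] | [T [F ~ [F false]]]]

5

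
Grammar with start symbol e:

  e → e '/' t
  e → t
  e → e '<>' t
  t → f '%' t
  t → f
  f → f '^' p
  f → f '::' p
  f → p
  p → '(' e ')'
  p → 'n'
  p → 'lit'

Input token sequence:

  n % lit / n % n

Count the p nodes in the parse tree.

[e [e [t [f [p n]] % [t [f [p lit]]]]] / [t [f [p n]] % [t [f [p n]]]]]

4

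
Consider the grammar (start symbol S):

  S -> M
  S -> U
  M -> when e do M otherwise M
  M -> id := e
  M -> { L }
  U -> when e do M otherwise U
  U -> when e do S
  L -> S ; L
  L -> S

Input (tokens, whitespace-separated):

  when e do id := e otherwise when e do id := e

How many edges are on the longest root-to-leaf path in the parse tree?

[S [U when e do [M id := e] otherwise [U when e do [S [M id := e]]]]]

5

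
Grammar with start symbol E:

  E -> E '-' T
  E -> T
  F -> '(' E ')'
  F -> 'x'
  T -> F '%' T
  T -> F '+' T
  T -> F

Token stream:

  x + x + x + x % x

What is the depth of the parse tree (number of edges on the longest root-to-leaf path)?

7

[E [T [F x] + [T [F x] + [T [F x] + [T [F x] % [T [F x]]]]]]]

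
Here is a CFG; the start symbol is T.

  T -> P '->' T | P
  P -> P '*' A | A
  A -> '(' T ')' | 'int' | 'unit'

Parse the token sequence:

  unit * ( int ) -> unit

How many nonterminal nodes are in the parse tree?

11

[T [P [P [A unit]] * [A ( [T [P [A int]]] )]] -> [T [P [A unit]]]]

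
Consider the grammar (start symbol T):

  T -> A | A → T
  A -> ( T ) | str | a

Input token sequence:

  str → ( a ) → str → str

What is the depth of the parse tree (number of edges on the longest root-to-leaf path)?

5

[T [A str] → [T [A ( [T [A a]] )] → [T [A str] → [T [A str]]]]]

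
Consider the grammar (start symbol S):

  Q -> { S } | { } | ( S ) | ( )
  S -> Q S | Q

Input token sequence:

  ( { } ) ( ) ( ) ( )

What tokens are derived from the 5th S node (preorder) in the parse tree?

[S [Q ( [S [Q { }]] )] [S [Q ( )] [S [Q ( )] [S [Q ( )]]]]]

( )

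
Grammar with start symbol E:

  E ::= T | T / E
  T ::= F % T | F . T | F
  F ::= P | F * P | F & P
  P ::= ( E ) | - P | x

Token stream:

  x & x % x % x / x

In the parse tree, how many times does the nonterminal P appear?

[E [T [F [F [P x]] & [P x]] % [T [F [P x]] % [T [F [P x]]]]] / [E [T [F [P x]]]]]

5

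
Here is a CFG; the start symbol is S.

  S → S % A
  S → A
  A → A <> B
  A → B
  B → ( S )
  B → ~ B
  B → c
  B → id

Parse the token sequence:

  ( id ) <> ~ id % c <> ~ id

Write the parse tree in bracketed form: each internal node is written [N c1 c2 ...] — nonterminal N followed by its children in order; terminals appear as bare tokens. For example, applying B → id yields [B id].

S
S % A
A % A
A <> B % A
B <> B % A
( S ) <> B % A
( A ) <> B % A
( B ) <> B % A
( id ) <> B % A
( id ) <> ~ B % A
( id ) <> ~ id % A
( id ) <> ~ id % A <> B
( id ) <> ~ id % B <> B
( id ) <> ~ id % c <> B
( id ) <> ~ id % c <> ~ B
( id ) <> ~ id % c <> ~ id

[S [S [A [A [B ( [S [A [B id]]] )]] <> [B ~ [B id]]]] % [A [A [B c]] <> [B ~ [B id]]]]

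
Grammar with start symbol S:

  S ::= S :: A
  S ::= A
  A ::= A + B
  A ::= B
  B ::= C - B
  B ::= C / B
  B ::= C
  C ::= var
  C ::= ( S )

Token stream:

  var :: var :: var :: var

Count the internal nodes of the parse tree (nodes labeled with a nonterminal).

16

[S [S [S [S [A [B [C var]]]] :: [A [B [C var]]]] :: [A [B [C var]]]] :: [A [B [C var]]]]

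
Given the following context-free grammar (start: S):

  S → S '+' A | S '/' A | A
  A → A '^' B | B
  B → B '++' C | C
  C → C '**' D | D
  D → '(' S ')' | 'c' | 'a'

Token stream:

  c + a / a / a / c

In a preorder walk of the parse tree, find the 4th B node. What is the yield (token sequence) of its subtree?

a

[S [S [S [S [S [A [B [C [D c]]]]] + [A [B [C [D a]]]]] / [A [B [C [D a]]]]] / [A [B [C [D a]]]]] / [A [B [C [D c]]]]]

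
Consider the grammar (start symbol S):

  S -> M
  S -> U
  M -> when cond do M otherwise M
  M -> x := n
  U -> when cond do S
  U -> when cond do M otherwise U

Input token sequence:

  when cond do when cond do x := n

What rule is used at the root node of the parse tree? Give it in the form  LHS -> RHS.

[S [U when cond do [S [U when cond do [S [M x := n]]]]]]

S -> U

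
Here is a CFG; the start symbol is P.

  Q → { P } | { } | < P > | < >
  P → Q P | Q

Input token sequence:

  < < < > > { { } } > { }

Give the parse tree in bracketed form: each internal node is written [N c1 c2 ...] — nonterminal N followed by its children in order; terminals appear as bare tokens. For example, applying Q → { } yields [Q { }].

P
Q P
< P > P
< Q P > P
< < P > P > P
< < Q > P > P
< < < > > P > P
< < < > > Q > P
< < < > > { P } > P
< < < > > { Q } > P
< < < > > { { } } > P
< < < > > { { } } > Q
< < < > > { { } } > { }

[P [Q < [P [Q < [P [Q < >]] >] [P [Q { [P [Q { }]] }]]] >] [P [Q { }]]]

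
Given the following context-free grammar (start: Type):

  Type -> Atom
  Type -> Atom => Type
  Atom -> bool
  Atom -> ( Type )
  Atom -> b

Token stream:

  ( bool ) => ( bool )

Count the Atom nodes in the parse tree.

[Type [Atom ( [Type [Atom bool]] )] => [Type [Atom ( [Type [Atom bool]] )]]]

4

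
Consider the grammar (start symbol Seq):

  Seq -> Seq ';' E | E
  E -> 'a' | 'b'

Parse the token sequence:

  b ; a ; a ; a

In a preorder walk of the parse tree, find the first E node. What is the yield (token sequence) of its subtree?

b

[Seq [Seq [Seq [Seq [E b]] ; [E a]] ; [E a]] ; [E a]]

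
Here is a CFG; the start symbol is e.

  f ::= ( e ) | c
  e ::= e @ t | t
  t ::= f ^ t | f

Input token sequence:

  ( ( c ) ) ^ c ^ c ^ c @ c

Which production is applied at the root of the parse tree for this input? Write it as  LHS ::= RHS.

e ::= e @ t

[e [e [t [f ( [e [t [f ( [e [t [f c]]] )]]] )] ^ [t [f c] ^ [t [f c] ^ [t [f c]]]]]] @ [t [f c]]]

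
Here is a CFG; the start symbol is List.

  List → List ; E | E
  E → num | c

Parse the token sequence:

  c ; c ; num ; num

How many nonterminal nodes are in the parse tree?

[List [List [List [List [E c]] ; [E c]] ; [E num]] ; [E num]]

8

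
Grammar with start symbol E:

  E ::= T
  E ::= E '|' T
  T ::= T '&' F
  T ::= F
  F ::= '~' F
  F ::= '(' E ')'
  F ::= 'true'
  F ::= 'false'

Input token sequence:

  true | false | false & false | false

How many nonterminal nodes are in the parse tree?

[E [E [E [E [T [F true]]] | [T [F false]]] | [T [T [F false]] & [F false]]] | [T [F false]]]

14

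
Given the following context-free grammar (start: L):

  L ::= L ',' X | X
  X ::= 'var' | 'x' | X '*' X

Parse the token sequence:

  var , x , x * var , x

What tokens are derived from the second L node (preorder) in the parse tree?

var , x , x * var

[L [L [L [L [X var]] , [X x]] , [X [X x] * [X var]]] , [X x]]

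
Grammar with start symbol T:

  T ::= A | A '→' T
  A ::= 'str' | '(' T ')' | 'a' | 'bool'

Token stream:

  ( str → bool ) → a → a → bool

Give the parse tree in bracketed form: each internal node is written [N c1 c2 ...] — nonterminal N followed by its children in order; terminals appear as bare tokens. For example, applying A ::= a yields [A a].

[T [A ( [T [A str] → [T [A bool]]] )] → [T [A a] → [T [A a] → [T [A bool]]]]]

T
A → T
( T ) → T
( A → T ) → T
( str → T ) → T
( str → A ) → T
( str → bool ) → T
( str → bool ) → A → T
( str → bool ) → a → T
( str → bool ) → a → A → T
( str → bool ) → a → a → T
( str → bool ) → a → a → A
( str → bool ) → a → a → bool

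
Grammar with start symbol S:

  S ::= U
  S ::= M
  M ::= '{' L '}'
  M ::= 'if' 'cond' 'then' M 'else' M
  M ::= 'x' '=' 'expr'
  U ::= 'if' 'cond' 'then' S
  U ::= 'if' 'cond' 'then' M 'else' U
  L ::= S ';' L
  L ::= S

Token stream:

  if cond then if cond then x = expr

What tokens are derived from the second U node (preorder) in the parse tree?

if cond then x = expr

[S [U if cond then [S [U if cond then [S [M x = expr]]]]]]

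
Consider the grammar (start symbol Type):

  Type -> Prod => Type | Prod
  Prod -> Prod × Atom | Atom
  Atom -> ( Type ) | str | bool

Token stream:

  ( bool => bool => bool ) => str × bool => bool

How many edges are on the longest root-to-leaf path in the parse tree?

8

[Type [Prod [Atom ( [Type [Prod [Atom bool]] => [Type [Prod [Atom bool]] => [Type [Prod [Atom bool]]]]] )]] => [Type [Prod [Prod [Atom str]] × [Atom bool]] => [Type [Prod [Atom bool]]]]]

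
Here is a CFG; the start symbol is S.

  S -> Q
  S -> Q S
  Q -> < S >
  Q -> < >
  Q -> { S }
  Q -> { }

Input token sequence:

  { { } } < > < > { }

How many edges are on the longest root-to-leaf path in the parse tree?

[S [Q { [S [Q { }]] }] [S [Q < >] [S [Q < >] [S [Q { }]]]]]

5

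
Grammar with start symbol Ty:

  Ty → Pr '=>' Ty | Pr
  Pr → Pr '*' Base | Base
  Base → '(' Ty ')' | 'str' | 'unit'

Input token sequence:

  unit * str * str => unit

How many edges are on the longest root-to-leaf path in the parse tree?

[Ty [Pr [Pr [Pr [Base unit]] * [Base str]] * [Base str]] => [Ty [Pr [Base unit]]]]

5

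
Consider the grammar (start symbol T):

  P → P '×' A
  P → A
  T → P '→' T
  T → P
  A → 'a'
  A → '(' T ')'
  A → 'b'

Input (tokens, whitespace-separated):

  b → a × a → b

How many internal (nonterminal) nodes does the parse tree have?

11

[T [P [A b]] → [T [P [P [A a]] × [A a]] → [T [P [A b]]]]]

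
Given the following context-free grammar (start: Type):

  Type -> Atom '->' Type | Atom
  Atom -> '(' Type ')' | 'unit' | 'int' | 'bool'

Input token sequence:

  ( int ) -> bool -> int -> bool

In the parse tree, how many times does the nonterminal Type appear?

5

[Type [Atom ( [Type [Atom int]] )] -> [Type [Atom bool] -> [Type [Atom int] -> [Type [Atom bool]]]]]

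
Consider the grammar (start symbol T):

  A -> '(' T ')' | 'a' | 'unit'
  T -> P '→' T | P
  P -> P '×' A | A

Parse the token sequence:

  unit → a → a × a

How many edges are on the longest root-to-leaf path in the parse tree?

[T [P [A unit]] → [T [P [A a]] → [T [P [P [A a]] × [A a]]]]]

6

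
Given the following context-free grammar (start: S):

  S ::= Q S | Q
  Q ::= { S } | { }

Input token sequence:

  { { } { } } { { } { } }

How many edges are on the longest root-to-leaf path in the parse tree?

[S [Q { [S [Q { }] [S [Q { }]]] }] [S [Q { [S [Q { }] [S [Q { }]]] }]]]

6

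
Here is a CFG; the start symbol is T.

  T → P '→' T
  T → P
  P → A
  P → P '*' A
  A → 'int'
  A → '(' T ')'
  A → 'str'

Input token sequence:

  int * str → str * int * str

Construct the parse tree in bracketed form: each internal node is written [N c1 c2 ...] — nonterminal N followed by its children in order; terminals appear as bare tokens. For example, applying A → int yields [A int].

[T [P [P [A int]] * [A str]] → [T [P [P [P [A str]] * [A int]] * [A str]]]]

T
P → T
P * A → T
A * A → T
int * A → T
int * str → T
int * str → P
int * str → P * A
int * str → P * A * A
int * str → A * A * A
int * str → str * A * A
int * str → str * int * A
int * str → str * int * str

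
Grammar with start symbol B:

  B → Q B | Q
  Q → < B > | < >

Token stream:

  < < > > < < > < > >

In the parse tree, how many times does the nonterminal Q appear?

[B [Q < [B [Q < >]] >] [B [Q < [B [Q < >] [B [Q < >]]] >]]]

5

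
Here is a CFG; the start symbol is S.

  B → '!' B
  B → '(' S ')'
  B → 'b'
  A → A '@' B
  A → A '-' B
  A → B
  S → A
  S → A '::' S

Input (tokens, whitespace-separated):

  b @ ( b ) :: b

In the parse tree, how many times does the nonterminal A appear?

[S [A [A [B b]] @ [B ( [S [A [B b]]] )]] :: [S [A [B b]]]]

4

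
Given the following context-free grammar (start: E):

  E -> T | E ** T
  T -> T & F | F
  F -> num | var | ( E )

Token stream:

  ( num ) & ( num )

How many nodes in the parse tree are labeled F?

4

[E [T [T [F ( [E [T [F num]]] )]] & [F ( [E [T [F num]]] )]]]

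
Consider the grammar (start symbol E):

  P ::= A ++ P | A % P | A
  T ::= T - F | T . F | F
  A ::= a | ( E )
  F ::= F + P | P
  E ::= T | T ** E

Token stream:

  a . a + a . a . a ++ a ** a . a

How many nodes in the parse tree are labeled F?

[E [T [T [T [T [F [P [A a]]]] . [F [F [P [A a]]] + [P [A a]]]] . [F [P [A a]]]] . [F [P [A a] ++ [P [A a]]]]] ** [E [T [T [F [P [A a]]]] . [F [P [A a]]]]]]

7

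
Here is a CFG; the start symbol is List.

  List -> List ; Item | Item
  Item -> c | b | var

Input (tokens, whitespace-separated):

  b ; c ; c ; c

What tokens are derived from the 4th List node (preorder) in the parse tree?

b

[List [List [List [List [Item b]] ; [Item c]] ; [Item c]] ; [Item c]]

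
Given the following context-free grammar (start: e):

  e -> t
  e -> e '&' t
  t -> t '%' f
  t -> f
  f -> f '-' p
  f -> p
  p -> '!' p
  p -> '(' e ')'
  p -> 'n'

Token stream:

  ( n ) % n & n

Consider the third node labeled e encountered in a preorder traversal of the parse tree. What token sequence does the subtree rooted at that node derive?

n

[e [e [t [t [f [p ( [e [t [f [p n]]]] )]]] % [f [p n]]]] & [t [f [p n]]]]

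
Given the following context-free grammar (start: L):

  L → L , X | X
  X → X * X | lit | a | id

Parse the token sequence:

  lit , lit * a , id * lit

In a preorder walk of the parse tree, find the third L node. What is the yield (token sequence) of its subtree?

[L [L [L [X lit]] , [X [X lit] * [X a]]] , [X [X id] * [X lit]]]

lit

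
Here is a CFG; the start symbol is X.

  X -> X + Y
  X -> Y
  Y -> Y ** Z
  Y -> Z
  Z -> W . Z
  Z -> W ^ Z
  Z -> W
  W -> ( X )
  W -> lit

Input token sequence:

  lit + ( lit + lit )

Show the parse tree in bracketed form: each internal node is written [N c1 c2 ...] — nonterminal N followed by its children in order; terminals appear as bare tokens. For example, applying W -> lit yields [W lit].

[X [X [Y [Z [W lit]]]] + [Y [Z [W ( [X [X [Y [Z [W lit]]]] + [Y [Z [W lit]]]] )]]]]

X
X + Y
Y + Y
Z + Y
W + Y
lit + Y
lit + Z
lit + W
lit + ( X )
lit + ( X + Y )
lit + ( Y + Y )
lit + ( Z + Y )
lit + ( W + Y )
lit + ( lit + Y )
lit + ( lit + Z )
lit + ( lit + W )
lit + ( lit + lit )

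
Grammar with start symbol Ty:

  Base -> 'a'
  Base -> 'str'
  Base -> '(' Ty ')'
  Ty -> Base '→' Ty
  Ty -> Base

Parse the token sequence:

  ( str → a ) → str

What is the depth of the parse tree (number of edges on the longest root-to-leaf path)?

5

[Ty [Base ( [Ty [Base str] → [Ty [Base a]]] )] → [Ty [Base str]]]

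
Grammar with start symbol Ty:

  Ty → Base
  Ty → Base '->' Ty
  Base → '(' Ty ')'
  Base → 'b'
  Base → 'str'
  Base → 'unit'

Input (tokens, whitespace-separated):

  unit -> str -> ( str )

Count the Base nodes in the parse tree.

[Ty [Base unit] -> [Ty [Base str] -> [Ty [Base ( [Ty [Base str]] )]]]]

4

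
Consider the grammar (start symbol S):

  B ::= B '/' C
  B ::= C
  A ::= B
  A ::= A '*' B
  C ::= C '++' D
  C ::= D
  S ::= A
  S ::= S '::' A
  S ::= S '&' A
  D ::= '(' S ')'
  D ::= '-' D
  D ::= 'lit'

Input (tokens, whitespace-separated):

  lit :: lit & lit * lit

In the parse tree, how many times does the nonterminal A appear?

[S [S [S [A [B [C [D lit]]]]] :: [A [B [C [D lit]]]]] & [A [A [B [C [D lit]]]] * [B [C [D lit]]]]]

4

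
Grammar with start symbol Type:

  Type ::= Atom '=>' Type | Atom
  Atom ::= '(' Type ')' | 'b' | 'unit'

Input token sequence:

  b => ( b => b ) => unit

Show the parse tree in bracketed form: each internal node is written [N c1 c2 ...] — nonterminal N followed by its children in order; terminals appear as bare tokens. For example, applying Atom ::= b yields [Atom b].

Type
Atom => Type
b => Type
b => Atom => Type
b => ( Type ) => Type
b => ( Atom => Type ) => Type
b => ( b => Type ) => Type
b => ( b => Atom ) => Type
b => ( b => b ) => Type
b => ( b => b ) => Atom
b => ( b => b ) => unit

[Type [Atom b] => [Type [Atom ( [Type [Atom b] => [Type [Atom b]]] )] => [Type [Atom unit]]]]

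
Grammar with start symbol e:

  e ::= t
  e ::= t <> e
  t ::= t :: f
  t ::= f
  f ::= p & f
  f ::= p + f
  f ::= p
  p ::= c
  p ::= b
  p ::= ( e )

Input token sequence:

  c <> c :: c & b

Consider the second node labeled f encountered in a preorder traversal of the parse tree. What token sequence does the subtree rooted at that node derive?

[e [t [f [p c]]] <> [e [t [t [f [p c]]] :: [f [p c] & [f [p b]]]]]]

c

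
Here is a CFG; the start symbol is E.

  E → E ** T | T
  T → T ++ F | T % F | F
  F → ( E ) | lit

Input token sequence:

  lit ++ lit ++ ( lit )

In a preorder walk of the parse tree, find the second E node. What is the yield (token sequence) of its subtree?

[E [T [T [T [F lit]] ++ [F lit]] ++ [F ( [E [T [F lit]]] )]]]

lit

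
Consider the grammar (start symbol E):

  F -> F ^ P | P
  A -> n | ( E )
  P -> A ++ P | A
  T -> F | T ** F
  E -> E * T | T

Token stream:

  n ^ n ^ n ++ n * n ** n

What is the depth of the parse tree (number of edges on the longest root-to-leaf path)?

[E [E [T [F [F [F [P [A n]]] ^ [P [A n]]] ^ [P [A n] ++ [P [A n]]]]]] * [T [T [F [P [A n]]]] ** [F [P [A n]]]]]

8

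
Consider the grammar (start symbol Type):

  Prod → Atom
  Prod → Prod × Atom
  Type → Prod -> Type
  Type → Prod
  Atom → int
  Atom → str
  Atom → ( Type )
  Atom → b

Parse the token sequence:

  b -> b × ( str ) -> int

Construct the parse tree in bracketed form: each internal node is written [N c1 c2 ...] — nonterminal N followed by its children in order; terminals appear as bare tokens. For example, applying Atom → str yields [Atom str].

[Type [Prod [Atom b]] -> [Type [Prod [Prod [Atom b]] × [Atom ( [Type [Prod [Atom str]]] )]] -> [Type [Prod [Atom int]]]]]

Type
Prod -> Type
Atom -> Type
b -> Type
b -> Prod -> Type
b -> Prod × Atom -> Type
b -> Atom × Atom -> Type
b -> b × Atom -> Type
b -> b × ( Type ) -> Type
b -> b × ( Prod ) -> Type
b -> b × ( Atom ) -> Type
b -> b × ( str ) -> Type
b -> b × ( str ) -> Prod
b -> b × ( str ) -> Atom
b -> b × ( str ) -> int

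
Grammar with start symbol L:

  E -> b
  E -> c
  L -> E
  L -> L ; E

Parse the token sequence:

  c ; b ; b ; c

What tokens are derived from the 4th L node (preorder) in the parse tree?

[L [L [L [L [E c]] ; [E b]] ; [E b]] ; [E c]]

c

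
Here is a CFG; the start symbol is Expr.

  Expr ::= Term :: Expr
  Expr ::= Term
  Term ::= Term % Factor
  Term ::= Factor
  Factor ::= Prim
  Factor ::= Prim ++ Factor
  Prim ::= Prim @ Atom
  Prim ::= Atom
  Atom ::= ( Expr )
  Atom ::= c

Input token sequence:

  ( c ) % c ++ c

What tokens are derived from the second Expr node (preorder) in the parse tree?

[Expr [Term [Term [Factor [Prim [Atom ( [Expr [Term [Factor [Prim [Atom c]]]]] )]]]] % [Factor [Prim [Atom c]] ++ [Factor [Prim [Atom c]]]]]]

c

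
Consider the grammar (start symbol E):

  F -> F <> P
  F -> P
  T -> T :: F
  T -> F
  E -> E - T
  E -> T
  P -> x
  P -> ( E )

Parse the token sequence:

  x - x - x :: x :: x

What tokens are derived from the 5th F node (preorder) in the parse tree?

x

[E [E [E [T [F [P x]]]] - [T [F [P x]]]] - [T [T [T [F [P x]]] :: [F [P x]]] :: [F [P x]]]]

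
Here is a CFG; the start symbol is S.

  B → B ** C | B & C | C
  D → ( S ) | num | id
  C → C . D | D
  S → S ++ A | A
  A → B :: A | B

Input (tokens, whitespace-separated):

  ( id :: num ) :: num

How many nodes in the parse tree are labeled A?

4

[S [A [B [C [D ( [S [A [B [C [D id]]] :: [A [B [C [D num]]]]]] )]]] :: [A [B [C [D num]]]]]]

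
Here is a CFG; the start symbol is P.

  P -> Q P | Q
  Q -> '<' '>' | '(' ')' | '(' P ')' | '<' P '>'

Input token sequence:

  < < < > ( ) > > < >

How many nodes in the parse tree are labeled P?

[P [Q < [P [Q < [P [Q < >] [P [Q ( )]]] >]] >] [P [Q < >]]]

5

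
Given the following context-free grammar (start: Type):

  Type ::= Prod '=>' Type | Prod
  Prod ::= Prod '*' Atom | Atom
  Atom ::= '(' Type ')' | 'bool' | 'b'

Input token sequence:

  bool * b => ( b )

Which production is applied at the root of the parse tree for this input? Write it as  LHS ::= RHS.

[Type [Prod [Prod [Atom bool]] * [Atom b]] => [Type [Prod [Atom ( [Type [Prod [Atom b]]] )]]]]

Type ::= Prod '=>' Type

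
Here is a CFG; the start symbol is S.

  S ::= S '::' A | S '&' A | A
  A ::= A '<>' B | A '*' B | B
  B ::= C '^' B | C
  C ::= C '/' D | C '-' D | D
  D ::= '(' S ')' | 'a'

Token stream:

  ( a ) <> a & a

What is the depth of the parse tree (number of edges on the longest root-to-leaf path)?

12

[S [S [A [A [B [C [D ( [S [A [B [C [D a]]]]] )]]]] <> [B [C [D a]]]]] & [A [B [C [D a]]]]]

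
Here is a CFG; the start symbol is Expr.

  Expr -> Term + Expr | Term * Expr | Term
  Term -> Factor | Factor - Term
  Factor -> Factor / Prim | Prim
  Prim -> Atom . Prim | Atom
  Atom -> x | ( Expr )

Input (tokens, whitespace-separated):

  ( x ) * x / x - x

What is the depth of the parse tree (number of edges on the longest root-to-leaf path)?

10

[Expr [Term [Factor [Prim [Atom ( [Expr [Term [Factor [Prim [Atom x]]]]] )]]]] * [Expr [Term [Factor [Factor [Prim [Atom x]]] / [Prim [Atom x]]] - [Term [Factor [Prim [Atom x]]]]]]]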